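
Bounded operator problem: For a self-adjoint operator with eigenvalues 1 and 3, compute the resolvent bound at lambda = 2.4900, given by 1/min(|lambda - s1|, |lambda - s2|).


dist(2.4900, {1, 3}) = min(|2.4900 - 1|, |2.4900 - 3|)
= min(1.4900, 0.5100) = 0.5100
Resolvent bound = 1/0.5100 = 1.9608

1.9608


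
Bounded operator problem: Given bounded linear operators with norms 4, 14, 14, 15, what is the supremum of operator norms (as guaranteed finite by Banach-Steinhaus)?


By the Uniform Boundedness Principle, the supremum of norms is finite.
sup_k ||T_k|| = max(4, 14, 14, 15) = 15

15


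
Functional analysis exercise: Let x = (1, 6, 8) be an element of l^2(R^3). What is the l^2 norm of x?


The l^2 norm = (sum |x_i|^2)^(1/2)
Sum of 2th powers = 1 + 36 + 64 = 101
||x||_2 = (101)^(1/2) = 10.0499

10.0499


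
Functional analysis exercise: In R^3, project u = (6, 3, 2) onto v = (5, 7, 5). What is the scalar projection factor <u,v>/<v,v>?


Computing <u,v> = 6*5 + 3*7 + 2*5 = 61
Computing <v,v> = 5^2 + 7^2 + 5^2 = 99
Projection coefficient = 61/99 = 0.6162

0.6162


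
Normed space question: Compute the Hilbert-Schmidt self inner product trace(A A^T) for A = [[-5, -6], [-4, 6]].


trace(A * A^T) = sum of squares of all entries
= (-5)^2 + (-6)^2 + (-4)^2 + 6^2
= 25 + 36 + 16 + 36
= 113

113


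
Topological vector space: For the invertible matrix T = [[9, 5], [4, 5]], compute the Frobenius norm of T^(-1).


det(T) = 9*5 - 5*4 = 25
T^(-1) = (1/25) * [[5, -5], [-4, 9]] = [[0.2000, -0.2000], [-0.1600, 0.3600]]
||T^(-1)||_F^2 = 0.2000^2 + (-0.2000)^2 + (-0.1600)^2 + 0.3600^2 = 0.2352
||T^(-1)||_F = sqrt(0.2352) = 0.4850

0.4850


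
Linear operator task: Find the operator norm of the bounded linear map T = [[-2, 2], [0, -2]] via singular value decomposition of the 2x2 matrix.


A^T A = [[4, -4], [-4, 8]]
trace(A^T A) = 12, det(A^T A) = 16
discriminant = 12^2 - 4*16 = 80
Largest eigenvalue of A^T A = (trace + sqrt(disc))/2 = 10.4721
||T|| = sqrt(10.4721) = 3.2361

3.2361


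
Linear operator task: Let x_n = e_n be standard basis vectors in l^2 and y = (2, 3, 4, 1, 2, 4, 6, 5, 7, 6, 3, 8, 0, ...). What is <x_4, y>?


x_4 = e_4 is the standard basis vector with 1 in position 4.
<x_4, y> = y_4 = 1
As n -> infinity, <x_n, y> -> 0, confirming weak convergence of (x_n) to 0.

1


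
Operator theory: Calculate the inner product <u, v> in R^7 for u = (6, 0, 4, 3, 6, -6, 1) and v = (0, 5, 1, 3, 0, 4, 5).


Computing the standard inner product <u, v> = sum u_i * v_i
= 6*0 + 0*5 + 4*1 + 3*3 + 6*0 + -6*4 + 1*5
= 0 + 0 + 4 + 9 + 0 + -24 + 5
= -6

-6


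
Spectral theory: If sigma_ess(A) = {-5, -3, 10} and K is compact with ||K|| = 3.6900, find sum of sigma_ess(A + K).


By Weyl's theorem, the essential spectrum is invariant under compact perturbations.
sigma_ess(A + K) = sigma_ess(A) = {-5, -3, 10}
Sum = -5 + -3 + 10 = 2

2


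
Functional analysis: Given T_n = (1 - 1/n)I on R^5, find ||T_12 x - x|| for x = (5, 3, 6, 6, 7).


T_12 x - x = (1 - 1/12)x - x = -x/12
||x|| = sqrt(155) = 12.4499
||T_12 x - x|| = ||x||/12 = 12.4499/12 = 1.0375

1.0375


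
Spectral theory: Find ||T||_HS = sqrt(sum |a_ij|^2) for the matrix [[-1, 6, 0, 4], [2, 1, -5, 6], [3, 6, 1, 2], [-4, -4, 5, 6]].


The Hilbert-Schmidt norm is sqrt(sum of squares of all entries).
Sum of squares = (-1)^2 + 6^2 + 0^2 + 4^2 + 2^2 + 1^2 + (-5)^2 + 6^2 + 3^2 + 6^2 + 1^2 + 2^2 + (-4)^2 + (-4)^2 + 5^2 + 6^2
= 1 + 36 + 0 + 16 + 4 + 1 + 25 + 36 + 9 + 36 + 1 + 4 + 16 + 16 + 25 + 36 = 262
||T||_HS = sqrt(262) = 16.1864

16.1864


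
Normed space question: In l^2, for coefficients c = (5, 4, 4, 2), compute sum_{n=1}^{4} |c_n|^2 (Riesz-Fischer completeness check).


sum |c_n|^2 = 5^2 + 4^2 + 4^2 + 2^2
= 25 + 16 + 16 + 4
= 61

61


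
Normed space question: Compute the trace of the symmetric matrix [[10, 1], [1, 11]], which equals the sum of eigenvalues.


For a self-adjoint (symmetric) matrix, the eigenvalues are real.
The sum of eigenvalues equals the trace of the matrix.
trace = 10 + 11 = 21

21


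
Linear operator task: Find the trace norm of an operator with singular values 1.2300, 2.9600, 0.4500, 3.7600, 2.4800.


The nuclear norm is the sum of all singular values.
||T||_1 = 1.2300 + 2.9600 + 0.4500 + 3.7600 + 2.4800
= 10.8800

10.8800


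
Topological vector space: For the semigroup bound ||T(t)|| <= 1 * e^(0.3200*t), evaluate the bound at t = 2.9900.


||T(2.9900)|| <= 1 * exp(0.3200 * 2.9900)
= 1 * exp(0.9568)
= 1 * 2.6034
= 2.6034

2.6034


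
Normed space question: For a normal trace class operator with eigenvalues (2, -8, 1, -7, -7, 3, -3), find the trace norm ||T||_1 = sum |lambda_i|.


For a normal operator, singular values equal |eigenvalues|.
Trace norm = sum |lambda_i| = 2 + 8 + 1 + 7 + 7 + 3 + 3
= 31

31


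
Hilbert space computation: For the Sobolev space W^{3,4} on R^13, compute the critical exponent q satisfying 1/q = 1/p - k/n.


Using the Sobolev embedding formula: 1/q = 1/p - k/n
1/q = 1/4 - 3/13 = 1/52
q = 1/(1/52) = 52

52.0000


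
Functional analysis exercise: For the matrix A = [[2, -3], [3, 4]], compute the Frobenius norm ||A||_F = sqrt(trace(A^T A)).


||A||_F^2 = sum a_ij^2
= 2^2 + (-3)^2 + 3^2 + 4^2
= 4 + 9 + 9 + 16 = 38
||A||_F = sqrt(38) = 6.1644

6.1644


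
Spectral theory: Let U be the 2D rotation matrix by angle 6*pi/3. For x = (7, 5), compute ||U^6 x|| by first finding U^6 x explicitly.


U is a rotation by theta = 6*pi/3
U^6 = rotation by 6*theta = 36*pi/3 = 0*pi/3 (mod 2*pi)
cos(0*pi/3) = 1.0000, sin(0*pi/3) = 0.0000
U^6 x = (1.0000 * 7 - 0.0000 * 5, 0.0000 * 7 + 1.0000 * 5)
= (7.0000, 5.0000)
||U^6 x|| = sqrt(7.0000^2 + 5.0000^2) = sqrt(74.0000) = 8.6023

8.6023


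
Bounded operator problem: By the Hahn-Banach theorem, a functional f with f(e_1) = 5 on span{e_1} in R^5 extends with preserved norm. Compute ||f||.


The norm of f is given by ||f|| = sup_{||x||=1} |f(x)|.
On span{e_1}, ||e_1|| = 1, so ||f|| = |f(e_1)| / ||e_1||
= |5| / 1 = 5.0000

5.0000


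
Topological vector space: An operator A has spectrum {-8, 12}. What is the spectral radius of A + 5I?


Spectrum of A + 5I = {-3, 17}
Spectral radius = max |lambda| over the shifted spectrum
= max(3, 17) = 17

17


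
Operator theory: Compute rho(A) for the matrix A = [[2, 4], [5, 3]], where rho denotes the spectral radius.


For a 2x2 matrix, eigenvalues satisfy lambda^2 - (trace)*lambda + det = 0
trace = 2 + 3 = 5
det = 2*3 - 4*5 = -14
discriminant = 5^2 - 4*(-14) = 81
spectral radius = max |eigenvalue| = 7.0000

7.0000


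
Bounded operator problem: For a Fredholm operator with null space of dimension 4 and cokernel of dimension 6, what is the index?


The Fredholm index is defined as ind(T) = dim(ker T) - dim(coker T)
= 4 - 6
= -2

-2


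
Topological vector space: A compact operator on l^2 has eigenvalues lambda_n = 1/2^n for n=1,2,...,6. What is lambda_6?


The eigenvalue formula gives lambda_6 = 1/2^6
= 1/64
= 0.0156

0.0156


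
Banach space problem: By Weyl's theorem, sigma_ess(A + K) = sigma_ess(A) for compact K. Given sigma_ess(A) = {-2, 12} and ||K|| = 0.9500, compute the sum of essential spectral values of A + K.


By Weyl's theorem, the essential spectrum is invariant under compact perturbations.
sigma_ess(A + K) = sigma_ess(A) = {-2, 12}
Sum = -2 + 12 = 10

10


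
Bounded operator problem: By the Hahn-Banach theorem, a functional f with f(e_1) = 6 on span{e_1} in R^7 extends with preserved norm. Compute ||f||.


The norm of f is given by ||f|| = sup_{||x||=1} |f(x)|.
On span{e_1}, ||e_1|| = 1, so ||f|| = |f(e_1)| / ||e_1||
= |6| / 1 = 6.0000

6.0000


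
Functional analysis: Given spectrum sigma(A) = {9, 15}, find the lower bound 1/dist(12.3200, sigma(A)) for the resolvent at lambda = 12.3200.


dist(12.3200, {9, 15}) = min(|12.3200 - 9|, |12.3200 - 15|)
= min(3.3200, 2.6800) = 2.6800
Resolvent bound = 1/2.6800 = 0.3731

0.3731


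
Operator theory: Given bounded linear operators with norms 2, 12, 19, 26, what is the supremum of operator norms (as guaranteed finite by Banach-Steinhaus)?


By the Uniform Boundedness Principle, the supremum of norms is finite.
sup_k ||T_k|| = max(2, 12, 19, 26) = 26

26


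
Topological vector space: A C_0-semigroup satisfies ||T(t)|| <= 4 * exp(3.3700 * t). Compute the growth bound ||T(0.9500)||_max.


||T(0.9500)|| <= 4 * exp(3.3700 * 0.9500)
= 4 * exp(3.2015)
= 4 * 24.5694
= 98.2774

98.2774


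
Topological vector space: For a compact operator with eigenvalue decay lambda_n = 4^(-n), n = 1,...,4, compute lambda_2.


The eigenvalue formula gives lambda_2 = 1/4^2
= 1/16
= 0.0625

0.0625


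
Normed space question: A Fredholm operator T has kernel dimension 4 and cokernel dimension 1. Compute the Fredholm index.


The Fredholm index is defined as ind(T) = dim(ker T) - dim(coker T)
= 4 - 1
= 3

3


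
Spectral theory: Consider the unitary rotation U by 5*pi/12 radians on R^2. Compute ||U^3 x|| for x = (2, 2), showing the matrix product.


U is a rotation by theta = 5*pi/12
U^3 = rotation by 3*theta = 15*pi/12
cos(15*pi/12) = -0.7071, sin(15*pi/12) = -0.7071
U^3 x = (-0.7071 * 2 - -0.7071 * 2, -0.7071 * 2 + -0.7071 * 2)
= (0.0000, -2.8284)
||U^3 x|| = sqrt(0.0000^2 + (-2.8284)^2) = sqrt(8.0000) = 2.8284

2.8284


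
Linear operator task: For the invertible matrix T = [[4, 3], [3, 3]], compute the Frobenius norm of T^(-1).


det(T) = 4*3 - 3*3 = 3
T^(-1) = (1/3) * [[3, -3], [-3, 4]] = [[1.0000, -1.0000], [-1.0000, 1.3333]]
||T^(-1)||_F^2 = 1.0000^2 + (-1.0000)^2 + (-1.0000)^2 + 1.3333^2 = 4.7778
||T^(-1)||_F = sqrt(4.7778) = 2.1858

2.1858


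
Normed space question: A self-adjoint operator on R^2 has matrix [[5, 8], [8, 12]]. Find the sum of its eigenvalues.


For a self-adjoint (symmetric) matrix, the eigenvalues are real.
The sum of eigenvalues equals the trace of the matrix.
trace = 5 + 12 = 17

17


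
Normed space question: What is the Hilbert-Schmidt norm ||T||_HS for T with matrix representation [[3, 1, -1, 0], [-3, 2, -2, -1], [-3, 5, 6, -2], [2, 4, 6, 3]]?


The Hilbert-Schmidt norm is sqrt(sum of squares of all entries).
Sum of squares = 3^2 + 1^2 + (-1)^2 + 0^2 + (-3)^2 + 2^2 + (-2)^2 + (-1)^2 + (-3)^2 + 5^2 + 6^2 + (-2)^2 + 2^2 + 4^2 + 6^2 + 3^2
= 9 + 1 + 1 + 0 + 9 + 4 + 4 + 1 + 9 + 25 + 36 + 4 + 4 + 16 + 36 + 9 = 168
||T||_HS = sqrt(168) = 12.9615

12.9615


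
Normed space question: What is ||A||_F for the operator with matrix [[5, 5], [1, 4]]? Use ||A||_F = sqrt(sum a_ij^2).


||A||_F^2 = sum a_ij^2
= 5^2 + 5^2 + 1^2 + 4^2
= 25 + 25 + 1 + 16 = 67
||A||_F = sqrt(67) = 8.1854

8.1854


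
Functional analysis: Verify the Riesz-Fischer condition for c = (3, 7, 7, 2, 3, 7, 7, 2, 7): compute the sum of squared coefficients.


sum |c_n|^2 = 3^2 + 7^2 + 7^2 + 2^2 + 3^2 + 7^2 + 7^2 + 2^2 + 7^2
= 9 + 49 + 49 + 4 + 9 + 49 + 49 + 4 + 49
= 271

271


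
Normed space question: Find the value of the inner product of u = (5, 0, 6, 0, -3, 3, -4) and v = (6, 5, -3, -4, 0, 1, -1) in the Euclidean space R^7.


Computing the standard inner product <u, v> = sum u_i * v_i
= 5*6 + 0*5 + 6*-3 + 0*-4 + -3*0 + 3*1 + -4*-1
= 30 + 0 + -18 + 0 + 0 + 3 + 4
= 19

19


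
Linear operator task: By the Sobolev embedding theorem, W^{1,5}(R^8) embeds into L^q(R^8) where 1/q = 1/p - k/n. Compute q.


Using the Sobolev embedding formula: 1/q = 1/p - k/n
1/q = 1/5 - 1/8 = 3/40
q = 1/(3/40) = 40/3 = 13.3333

13.3333


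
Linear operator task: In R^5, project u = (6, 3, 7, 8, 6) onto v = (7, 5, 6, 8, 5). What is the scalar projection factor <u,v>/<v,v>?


Computing <u,v> = 6*7 + 3*5 + 7*6 + 8*8 + 6*5 = 193
Computing <v,v> = 7^2 + 5^2 + 6^2 + 8^2 + 5^2 = 199
Projection coefficient = 193/199 = 0.9698

0.9698


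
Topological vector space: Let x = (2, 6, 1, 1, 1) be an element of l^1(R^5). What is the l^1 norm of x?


The l^1 norm equals the sum of absolute values of all components.
||x||_1 = 2 + 6 + 1 + 1 + 1
= 11

11.0000


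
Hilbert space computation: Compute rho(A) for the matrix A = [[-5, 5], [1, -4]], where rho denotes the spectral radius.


For a 2x2 matrix, eigenvalues satisfy lambda^2 - (trace)*lambda + det = 0
trace = -5 + -4 = -9
det = -5*-4 - 5*1 = 15
discriminant = (-9)^2 - 4*(15) = 21
spectral radius = max |eigenvalue| = 6.7913

6.7913


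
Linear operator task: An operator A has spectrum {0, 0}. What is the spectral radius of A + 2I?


Spectrum of A + 2I = {2, 2}
Spectral radius = max |lambda| over the shifted spectrum
= max(2, 2) = 2

2


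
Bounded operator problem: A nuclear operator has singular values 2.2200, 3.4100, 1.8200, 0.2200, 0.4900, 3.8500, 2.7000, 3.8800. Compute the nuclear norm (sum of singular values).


The nuclear norm is the sum of all singular values.
||T||_1 = 2.2200 + 3.4100 + 1.8200 + 0.2200 + 0.4900 + 3.8500 + 2.7000 + 3.8800
= 18.5900

18.5900


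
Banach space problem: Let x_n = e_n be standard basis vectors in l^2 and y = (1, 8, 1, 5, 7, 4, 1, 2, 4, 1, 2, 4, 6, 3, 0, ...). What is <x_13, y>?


x_13 = e_13 is the standard basis vector with 1 in position 13.
<x_13, y> = y_13 = 6
As n -> infinity, <x_n, y> -> 0, confirming weak convergence of (x_n) to 0.

6


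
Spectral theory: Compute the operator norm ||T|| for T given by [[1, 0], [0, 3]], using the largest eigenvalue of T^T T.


A^T A = [[1, 0], [0, 9]]
trace(A^T A) = 10, det(A^T A) = 9
discriminant = 10^2 - 4*9 = 64
Largest eigenvalue of A^T A = (trace + sqrt(disc))/2 = 9.0000
||T|| = sqrt(9.0000) = 3.0000

3.0000


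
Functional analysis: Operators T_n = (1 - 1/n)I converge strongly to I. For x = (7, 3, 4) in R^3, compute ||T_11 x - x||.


T_11 x - x = (1 - 1/11)x - x = -x/11
||x|| = sqrt(74) = 8.6023
||T_11 x - x|| = ||x||/11 = 8.6023/11 = 0.7820

0.7820


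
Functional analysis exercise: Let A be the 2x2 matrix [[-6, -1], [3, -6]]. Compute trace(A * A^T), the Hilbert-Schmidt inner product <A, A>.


trace(A * A^T) = sum of squares of all entries
= (-6)^2 + (-1)^2 + 3^2 + (-6)^2
= 36 + 1 + 9 + 36
= 82

82


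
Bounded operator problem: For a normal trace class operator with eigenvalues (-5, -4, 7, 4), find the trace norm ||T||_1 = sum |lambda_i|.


For a normal operator, singular values equal |eigenvalues|.
Trace norm = sum |lambda_i| = 5 + 4 + 7 + 4
= 20

20


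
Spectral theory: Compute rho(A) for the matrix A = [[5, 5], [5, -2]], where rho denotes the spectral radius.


For a 2x2 matrix, eigenvalues satisfy lambda^2 - (trace)*lambda + det = 0
trace = 5 + -2 = 3
det = 5*-2 - 5*5 = -35
discriminant = 3^2 - 4*(-35) = 149
spectral radius = max |eigenvalue| = 7.6033

7.6033


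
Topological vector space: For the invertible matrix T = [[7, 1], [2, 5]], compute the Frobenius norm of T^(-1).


det(T) = 7*5 - 1*2 = 33
T^(-1) = (1/33) * [[5, -1], [-2, 7]] = [[0.1515, -0.0303], [-0.0606, 0.2121]]
||T^(-1)||_F^2 = 0.1515^2 + (-0.0303)^2 + (-0.0606)^2 + 0.2121^2 = 0.0725
||T^(-1)||_F = sqrt(0.0725) = 0.2693

0.2693


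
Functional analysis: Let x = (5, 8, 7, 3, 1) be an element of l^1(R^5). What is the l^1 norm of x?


The l^1 norm equals the sum of absolute values of all components.
||x||_1 = 5 + 8 + 7 + 3 + 1
= 24

24.0000


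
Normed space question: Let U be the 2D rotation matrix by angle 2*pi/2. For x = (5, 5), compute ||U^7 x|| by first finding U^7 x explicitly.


U is a rotation by theta = 2*pi/2
U^7 = rotation by 7*theta = 14*pi/2 = 2*pi/2 (mod 2*pi)
cos(2*pi/2) = -1.0000, sin(2*pi/2) = 0.0000
U^7 x = (-1.0000 * 5 - 0.0000 * 5, 0.0000 * 5 + -1.0000 * 5)
= (-5.0000, -5.0000)
||U^7 x|| = sqrt((-5.0000)^2 + (-5.0000)^2) = sqrt(50.0000) = 7.0711

7.0711


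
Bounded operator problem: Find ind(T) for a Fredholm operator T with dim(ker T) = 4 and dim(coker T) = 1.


The Fredholm index is defined as ind(T) = dim(ker T) - dim(coker T)
= 4 - 1
= 3

3


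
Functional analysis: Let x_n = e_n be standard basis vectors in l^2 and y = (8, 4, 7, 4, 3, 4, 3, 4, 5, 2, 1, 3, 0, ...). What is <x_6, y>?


x_6 = e_6 is the standard basis vector with 1 in position 6.
<x_6, y> = y_6 = 4
As n -> infinity, <x_n, y> -> 0, confirming weak convergence of (x_n) to 0.

4


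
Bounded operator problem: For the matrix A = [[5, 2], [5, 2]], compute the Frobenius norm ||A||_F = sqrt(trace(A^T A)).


||A||_F^2 = sum a_ij^2
= 5^2 + 2^2 + 5^2 + 2^2
= 25 + 4 + 25 + 4 = 58
||A||_F = sqrt(58) = 7.6158

7.6158


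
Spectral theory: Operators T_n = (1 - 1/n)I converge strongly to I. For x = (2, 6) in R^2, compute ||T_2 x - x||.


T_2 x - x = (1 - 1/2)x - x = -x/2
||x|| = sqrt(40) = 6.3246
||T_2 x - x|| = ||x||/2 = 6.3246/2 = 3.1623

3.1623


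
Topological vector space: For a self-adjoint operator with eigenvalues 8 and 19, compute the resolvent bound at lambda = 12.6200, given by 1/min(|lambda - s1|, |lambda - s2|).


dist(12.6200, {8, 19}) = min(|12.6200 - 8|, |12.6200 - 19|)
= min(4.6200, 6.3800) = 4.6200
Resolvent bound = 1/4.6200 = 0.2165

0.2165


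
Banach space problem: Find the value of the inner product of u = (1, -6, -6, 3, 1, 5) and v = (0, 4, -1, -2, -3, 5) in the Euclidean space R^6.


Computing the standard inner product <u, v> = sum u_i * v_i
= 1*0 + -6*4 + -6*-1 + 3*-2 + 1*-3 + 5*5
= 0 + -24 + 6 + -6 + -3 + 25
= -2

-2


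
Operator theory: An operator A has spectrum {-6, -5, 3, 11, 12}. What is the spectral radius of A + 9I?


Spectrum of A + 9I = {3, 4, 12, 20, 21}
Spectral radius = max |lambda| over the shifted spectrum
= max(3, 4, 12, 20, 21) = 21

21


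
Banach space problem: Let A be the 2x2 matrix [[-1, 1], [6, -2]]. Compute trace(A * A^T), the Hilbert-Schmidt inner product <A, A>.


trace(A * A^T) = sum of squares of all entries
= (-1)^2 + 1^2 + 6^2 + (-2)^2
= 1 + 1 + 36 + 4
= 42

42


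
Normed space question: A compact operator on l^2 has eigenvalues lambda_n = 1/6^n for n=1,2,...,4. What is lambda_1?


The eigenvalue formula gives lambda_1 = 1/6^1
= 1/6
= 0.1667

0.1667


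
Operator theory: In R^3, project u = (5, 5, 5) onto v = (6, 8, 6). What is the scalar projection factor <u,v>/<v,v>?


Computing <u,v> = 5*6 + 5*8 + 5*6 = 100
Computing <v,v> = 6^2 + 8^2 + 6^2 = 136
Projection coefficient = 100/136 = 0.7353

0.7353


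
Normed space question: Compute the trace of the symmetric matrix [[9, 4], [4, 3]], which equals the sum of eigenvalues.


For a self-adjoint (symmetric) matrix, the eigenvalues are real.
The sum of eigenvalues equals the trace of the matrix.
trace = 9 + 3 = 12

12


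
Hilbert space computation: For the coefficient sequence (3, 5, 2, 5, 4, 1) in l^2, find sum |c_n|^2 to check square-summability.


sum |c_n|^2 = 3^2 + 5^2 + 2^2 + 5^2 + 4^2 + 1^2
= 9 + 25 + 4 + 25 + 16 + 1
= 80

80


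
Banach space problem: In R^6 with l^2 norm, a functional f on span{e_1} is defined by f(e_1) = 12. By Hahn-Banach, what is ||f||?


The norm of f is given by ||f|| = sup_{||x||=1} |f(x)|.
On span{e_1}, ||e_1|| = 1, so ||f|| = |f(e_1)| / ||e_1||
= |12| / 1 = 12.0000

12.0000


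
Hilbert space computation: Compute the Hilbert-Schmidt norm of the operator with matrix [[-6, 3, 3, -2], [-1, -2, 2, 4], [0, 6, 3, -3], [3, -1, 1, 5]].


The Hilbert-Schmidt norm is sqrt(sum of squares of all entries).
Sum of squares = (-6)^2 + 3^2 + 3^2 + (-2)^2 + (-1)^2 + (-2)^2 + 2^2 + 4^2 + 0^2 + 6^2 + 3^2 + (-3)^2 + 3^2 + (-1)^2 + 1^2 + 5^2
= 36 + 9 + 9 + 4 + 1 + 4 + 4 + 16 + 0 + 36 + 9 + 9 + 9 + 1 + 1 + 25 = 173
||T||_HS = sqrt(173) = 13.1529

13.1529


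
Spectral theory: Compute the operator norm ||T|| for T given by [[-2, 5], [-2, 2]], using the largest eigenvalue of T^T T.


A^T A = [[8, -14], [-14, 29]]
trace(A^T A) = 37, det(A^T A) = 36
discriminant = 37^2 - 4*36 = 1225
Largest eigenvalue of A^T A = (trace + sqrt(disc))/2 = 36.0000
||T|| = sqrt(36.0000) = 6.0000

6.0000


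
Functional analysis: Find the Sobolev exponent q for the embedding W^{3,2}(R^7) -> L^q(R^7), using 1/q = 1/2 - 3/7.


Using the Sobolev embedding formula: 1/q = 1/p - k/n
1/q = 1/2 - 3/7 = 1/14
q = 1/(1/14) = 14

14.0000


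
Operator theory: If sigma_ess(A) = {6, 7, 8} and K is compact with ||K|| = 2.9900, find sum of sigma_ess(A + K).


By Weyl's theorem, the essential spectrum is invariant under compact perturbations.
sigma_ess(A + K) = sigma_ess(A) = {6, 7, 8}
Sum = 6 + 7 + 8 = 21

21


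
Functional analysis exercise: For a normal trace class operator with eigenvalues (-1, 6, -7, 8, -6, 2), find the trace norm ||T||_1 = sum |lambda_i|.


For a normal operator, singular values equal |eigenvalues|.
Trace norm = sum |lambda_i| = 1 + 6 + 7 + 8 + 6 + 2
= 30

30


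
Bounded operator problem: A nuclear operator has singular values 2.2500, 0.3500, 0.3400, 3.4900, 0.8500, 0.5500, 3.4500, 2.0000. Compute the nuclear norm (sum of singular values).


The nuclear norm is the sum of all singular values.
||T||_1 = 2.2500 + 0.3500 + 0.3400 + 3.4900 + 0.8500 + 0.5500 + 3.4500 + 2.0000
= 13.2800

13.2800


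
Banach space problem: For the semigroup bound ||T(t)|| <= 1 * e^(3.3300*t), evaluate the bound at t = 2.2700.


||T(2.2700)|| <= 1 * exp(3.3300 * 2.2700)
= 1 * exp(7.5591)
= 1 * 1918.1184
= 1918.1184

1918.1184


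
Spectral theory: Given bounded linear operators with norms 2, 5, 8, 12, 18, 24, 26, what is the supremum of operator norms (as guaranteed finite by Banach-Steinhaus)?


By the Uniform Boundedness Principle, the supremum of norms is finite.
sup_k ||T_k|| = max(2, 5, 8, 12, 18, 24, 26) = 26

26


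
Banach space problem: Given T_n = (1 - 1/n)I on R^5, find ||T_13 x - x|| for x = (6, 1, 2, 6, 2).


T_13 x - x = (1 - 1/13)x - x = -x/13
||x|| = sqrt(81) = 9.0000
||T_13 x - x|| = ||x||/13 = 9.0000/13 = 0.6923

0.6923


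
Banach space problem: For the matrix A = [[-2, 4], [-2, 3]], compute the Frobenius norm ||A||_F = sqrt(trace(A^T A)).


||A||_F^2 = sum a_ij^2
= (-2)^2 + 4^2 + (-2)^2 + 3^2
= 4 + 16 + 4 + 9 = 33
||A||_F = sqrt(33) = 5.7446

5.7446


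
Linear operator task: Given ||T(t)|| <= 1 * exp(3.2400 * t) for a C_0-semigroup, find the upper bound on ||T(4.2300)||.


||T(4.2300)|| <= 1 * exp(3.2400 * 4.2300)
= 1 * exp(13.7052)
= 1 * 895555.9701
= 895555.9701

895555.9701


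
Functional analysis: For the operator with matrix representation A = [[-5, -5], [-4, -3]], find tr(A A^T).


trace(A * A^T) = sum of squares of all entries
= (-5)^2 + (-5)^2 + (-4)^2 + (-3)^2
= 25 + 25 + 16 + 9
= 75

75


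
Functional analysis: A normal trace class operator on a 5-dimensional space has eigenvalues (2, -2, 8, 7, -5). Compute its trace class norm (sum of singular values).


For a normal operator, singular values equal |eigenvalues|.
Trace norm = sum |lambda_i| = 2 + 2 + 8 + 7 + 5
= 24

24


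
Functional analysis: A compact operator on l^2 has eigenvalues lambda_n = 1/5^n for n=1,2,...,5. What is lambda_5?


The eigenvalue formula gives lambda_5 = 1/5^5
= 1/3125
= 3.2000e-04

3.2000e-04


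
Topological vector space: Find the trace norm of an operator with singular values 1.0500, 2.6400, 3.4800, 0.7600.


The nuclear norm is the sum of all singular values.
||T||_1 = 1.0500 + 2.6400 + 3.4800 + 0.7600
= 7.9300

7.9300


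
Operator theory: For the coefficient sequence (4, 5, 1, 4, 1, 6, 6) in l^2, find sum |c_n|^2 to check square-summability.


sum |c_n|^2 = 4^2 + 5^2 + 1^2 + 4^2 + 1^2 + 6^2 + 6^2
= 16 + 25 + 1 + 16 + 1 + 36 + 36
= 131

131


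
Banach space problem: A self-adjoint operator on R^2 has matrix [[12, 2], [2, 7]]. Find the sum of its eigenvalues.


For a self-adjoint (symmetric) matrix, the eigenvalues are real.
The sum of eigenvalues equals the trace of the matrix.
trace = 12 + 7 = 19

19


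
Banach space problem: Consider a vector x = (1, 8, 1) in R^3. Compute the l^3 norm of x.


The l^3 norm = (sum |x_i|^3)^(1/3)
Sum of 3th powers = 1 + 512 + 1 = 514
||x||_3 = (514)^(1/3) = 8.0104

8.0104


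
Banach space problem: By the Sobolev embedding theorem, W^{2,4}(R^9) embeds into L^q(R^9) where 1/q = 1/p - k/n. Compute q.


Using the Sobolev embedding formula: 1/q = 1/p - k/n
1/q = 1/4 - 2/9 = 1/36
q = 1/(1/36) = 36

36.0000


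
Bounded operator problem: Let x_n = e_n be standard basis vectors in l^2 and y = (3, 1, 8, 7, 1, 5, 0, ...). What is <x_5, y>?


x_5 = e_5 is the standard basis vector with 1 in position 5.
<x_5, y> = y_5 = 1
As n -> infinity, <x_n, y> -> 0, confirming weak convergence of (x_n) to 0.

1


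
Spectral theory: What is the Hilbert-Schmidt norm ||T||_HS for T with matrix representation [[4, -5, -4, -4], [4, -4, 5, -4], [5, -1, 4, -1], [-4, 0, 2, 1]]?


The Hilbert-Schmidt norm is sqrt(sum of squares of all entries).
Sum of squares = 4^2 + (-5)^2 + (-4)^2 + (-4)^2 + 4^2 + (-4)^2 + 5^2 + (-4)^2 + 5^2 + (-1)^2 + 4^2 + (-1)^2 + (-4)^2 + 0^2 + 2^2 + 1^2
= 16 + 25 + 16 + 16 + 16 + 16 + 25 + 16 + 25 + 1 + 16 + 1 + 16 + 0 + 4 + 1 = 210
||T||_HS = sqrt(210) = 14.4914

14.4914


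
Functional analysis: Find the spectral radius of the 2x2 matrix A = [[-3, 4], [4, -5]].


For a 2x2 matrix, eigenvalues satisfy lambda^2 - (trace)*lambda + det = 0
trace = -3 + -5 = -8
det = -3*-5 - 4*4 = -1
discriminant = (-8)^2 - 4*(-1) = 68
spectral radius = max |eigenvalue| = 8.1231

8.1231


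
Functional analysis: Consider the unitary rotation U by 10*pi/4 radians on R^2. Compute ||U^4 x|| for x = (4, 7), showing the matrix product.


U is a rotation by theta = 10*pi/4
U^4 = rotation by 4*theta = 40*pi/4 = 0*pi/4 (mod 2*pi)
cos(0*pi/4) = 1.0000, sin(0*pi/4) = 0.0000
U^4 x = (1.0000 * 4 - 0.0000 * 7, 0.0000 * 4 + 1.0000 * 7)
= (4.0000, 7.0000)
||U^4 x|| = sqrt(4.0000^2 + 7.0000^2) = sqrt(65.0000) = 8.0623

8.0623


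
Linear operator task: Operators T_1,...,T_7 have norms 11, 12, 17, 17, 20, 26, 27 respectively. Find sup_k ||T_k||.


By the Uniform Boundedness Principle, the supremum of norms is finite.
sup_k ||T_k|| = max(11, 12, 17, 17, 20, 26, 27) = 27

27


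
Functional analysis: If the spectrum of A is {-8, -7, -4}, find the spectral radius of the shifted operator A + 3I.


Spectrum of A + 3I = {-5, -4, -1}
Spectral radius = max |lambda| over the shifted spectrum
= max(5, 4, 1) = 5

5


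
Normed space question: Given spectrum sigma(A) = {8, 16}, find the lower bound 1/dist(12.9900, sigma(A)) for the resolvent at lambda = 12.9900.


dist(12.9900, {8, 16}) = min(|12.9900 - 8|, |12.9900 - 16|)
= min(4.9900, 3.0100) = 3.0100
Resolvent bound = 1/3.0100 = 0.3322

0.3322


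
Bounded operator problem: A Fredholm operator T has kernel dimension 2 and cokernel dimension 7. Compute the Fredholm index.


The Fredholm index is defined as ind(T) = dim(ker T) - dim(coker T)
= 2 - 7
= -5

-5


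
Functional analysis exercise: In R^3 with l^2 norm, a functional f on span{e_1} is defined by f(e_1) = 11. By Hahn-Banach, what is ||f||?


The norm of f is given by ||f|| = sup_{||x||=1} |f(x)|.
On span{e_1}, ||e_1|| = 1, so ||f|| = |f(e_1)| / ||e_1||
= |11| / 1 = 11.0000

11.0000


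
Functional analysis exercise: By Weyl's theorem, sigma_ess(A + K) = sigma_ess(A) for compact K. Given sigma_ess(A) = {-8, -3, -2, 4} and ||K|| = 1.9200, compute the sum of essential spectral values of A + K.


By Weyl's theorem, the essential spectrum is invariant under compact perturbations.
sigma_ess(A + K) = sigma_ess(A) = {-8, -3, -2, 4}
Sum = -8 + -3 + -2 + 4 = -9

-9


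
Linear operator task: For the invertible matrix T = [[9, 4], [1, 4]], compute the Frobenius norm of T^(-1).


det(T) = 9*4 - 4*1 = 32
T^(-1) = (1/32) * [[4, -4], [-1, 9]] = [[0.1250, -0.1250], [-0.0312, 0.2812]]
||T^(-1)||_F^2 = 0.1250^2 + (-0.1250)^2 + (-0.0312)^2 + 0.2812^2 = 0.1113
||T^(-1)||_F = sqrt(0.1113) = 0.3337

0.3337


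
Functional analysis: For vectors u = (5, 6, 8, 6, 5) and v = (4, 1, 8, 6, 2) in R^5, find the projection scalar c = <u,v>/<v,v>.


Computing <u,v> = 5*4 + 6*1 + 8*8 + 6*6 + 5*2 = 136
Computing <v,v> = 4^2 + 1^2 + 8^2 + 6^2 + 2^2 = 121
Projection coefficient = 136/121 = 1.1240

1.1240


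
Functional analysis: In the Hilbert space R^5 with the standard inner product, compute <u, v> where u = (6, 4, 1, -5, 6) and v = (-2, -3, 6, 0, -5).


Computing the standard inner product <u, v> = sum u_i * v_i
= 6*-2 + 4*-3 + 1*6 + -5*0 + 6*-5
= -12 + -12 + 6 + 0 + -30
= -48

-48


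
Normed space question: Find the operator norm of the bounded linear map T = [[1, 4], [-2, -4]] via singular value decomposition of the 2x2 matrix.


A^T A = [[5, 12], [12, 32]]
trace(A^T A) = 37, det(A^T A) = 16
discriminant = 37^2 - 4*16 = 1305
Largest eigenvalue of A^T A = (trace + sqrt(disc))/2 = 36.5624
||T|| = sqrt(36.5624) = 6.0467

6.0467


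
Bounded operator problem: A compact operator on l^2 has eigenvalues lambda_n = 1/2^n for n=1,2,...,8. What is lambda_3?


The eigenvalue formula gives lambda_3 = 1/2^3
= 1/8
= 0.1250

0.1250


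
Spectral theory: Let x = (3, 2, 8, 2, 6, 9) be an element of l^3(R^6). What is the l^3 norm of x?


The l^3 norm = (sum |x_i|^3)^(1/3)
Sum of 3th powers = 27 + 8 + 512 + 8 + 216 + 729 = 1500
||x||_3 = (1500)^(1/3) = 11.4471

11.4471


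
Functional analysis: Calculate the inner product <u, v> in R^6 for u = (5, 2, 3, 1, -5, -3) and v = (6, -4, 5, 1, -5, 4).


Computing the standard inner product <u, v> = sum u_i * v_i
= 5*6 + 2*-4 + 3*5 + 1*1 + -5*-5 + -3*4
= 30 + -8 + 15 + 1 + 25 + -12
= 51

51


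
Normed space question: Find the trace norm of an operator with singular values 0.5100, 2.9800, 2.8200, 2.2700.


The nuclear norm is the sum of all singular values.
||T||_1 = 0.5100 + 2.9800 + 2.8200 + 2.2700
= 8.5800

8.5800


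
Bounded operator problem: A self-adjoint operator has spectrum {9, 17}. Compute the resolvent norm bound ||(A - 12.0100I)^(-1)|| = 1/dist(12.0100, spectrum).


dist(12.0100, {9, 17}) = min(|12.0100 - 9|, |12.0100 - 17|)
= min(3.0100, 4.9900) = 3.0100
Resolvent bound = 1/3.0100 = 0.3322

0.3322


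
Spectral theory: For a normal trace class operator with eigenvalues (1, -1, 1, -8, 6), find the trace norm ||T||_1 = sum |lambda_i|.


For a normal operator, singular values equal |eigenvalues|.
Trace norm = sum |lambda_i| = 1 + 1 + 1 + 8 + 6
= 17

17


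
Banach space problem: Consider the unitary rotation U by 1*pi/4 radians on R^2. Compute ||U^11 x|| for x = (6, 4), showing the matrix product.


U is a rotation by theta = 1*pi/4
U^11 = rotation by 11*theta = 11*pi/4 = 3*pi/4 (mod 2*pi)
cos(3*pi/4) = -0.7071, sin(3*pi/4) = 0.7071
U^11 x = (-0.7071 * 6 - 0.7071 * 4, 0.7071 * 6 + -0.7071 * 4)
= (-7.0711, 1.4142)
||U^11 x|| = sqrt((-7.0711)^2 + 1.4142^2) = sqrt(52.0000) = 7.2111

7.2111


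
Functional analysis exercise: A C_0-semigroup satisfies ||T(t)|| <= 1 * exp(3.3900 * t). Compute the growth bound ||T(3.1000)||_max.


||T(3.1000)|| <= 1 * exp(3.3900 * 3.1000)
= 1 * exp(10.5090)
= 1 * 36643.8174
= 36643.8174

36643.8174


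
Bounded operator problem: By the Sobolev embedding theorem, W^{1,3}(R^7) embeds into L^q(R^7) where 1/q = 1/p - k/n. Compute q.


Using the Sobolev embedding formula: 1/q = 1/p - k/n
1/q = 1/3 - 1/7 = 4/21
q = 1/(4/21) = 21/4 = 5.2500

5.2500


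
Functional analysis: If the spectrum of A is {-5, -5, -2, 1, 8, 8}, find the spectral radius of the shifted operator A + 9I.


Spectrum of A + 9I = {4, 4, 7, 10, 17, 17}
Spectral radius = max |lambda| over the shifted spectrum
= max(4, 4, 7, 10, 17, 17) = 17

17


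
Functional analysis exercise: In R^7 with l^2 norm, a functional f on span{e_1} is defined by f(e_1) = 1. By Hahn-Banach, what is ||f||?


The norm of f is given by ||f|| = sup_{||x||=1} |f(x)|.
On span{e_1}, ||e_1|| = 1, so ||f|| = |f(e_1)| / ||e_1||
= |1| / 1 = 1.0000

1.0000


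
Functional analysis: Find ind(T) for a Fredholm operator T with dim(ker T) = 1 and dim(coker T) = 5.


The Fredholm index is defined as ind(T) = dim(ker T) - dim(coker T)
= 1 - 5
= -4

-4


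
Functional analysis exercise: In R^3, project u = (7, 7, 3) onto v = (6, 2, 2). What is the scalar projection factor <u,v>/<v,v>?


Computing <u,v> = 7*6 + 7*2 + 3*2 = 62
Computing <v,v> = 6^2 + 2^2 + 2^2 = 44
Projection coefficient = 62/44 = 1.4091

1.4091


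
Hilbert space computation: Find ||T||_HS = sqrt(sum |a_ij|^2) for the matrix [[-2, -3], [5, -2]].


The Hilbert-Schmidt norm is sqrt(sum of squares of all entries).
Sum of squares = (-2)^2 + (-3)^2 + 5^2 + (-2)^2
= 4 + 9 + 25 + 4 = 42
||T||_HS = sqrt(42) = 6.4807

6.4807


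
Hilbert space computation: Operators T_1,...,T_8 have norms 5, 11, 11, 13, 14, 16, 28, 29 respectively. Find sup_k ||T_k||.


By the Uniform Boundedness Principle, the supremum of norms is finite.
sup_k ||T_k|| = max(5, 11, 11, 13, 14, 16, 28, 29) = 29

29


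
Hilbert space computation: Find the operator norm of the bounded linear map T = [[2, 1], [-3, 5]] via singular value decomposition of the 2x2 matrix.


A^T A = [[13, -13], [-13, 26]]
trace(A^T A) = 39, det(A^T A) = 169
discriminant = 39^2 - 4*169 = 845
Largest eigenvalue of A^T A = (trace + sqrt(disc))/2 = 34.0344
||T|| = sqrt(34.0344) = 5.8339

5.8339


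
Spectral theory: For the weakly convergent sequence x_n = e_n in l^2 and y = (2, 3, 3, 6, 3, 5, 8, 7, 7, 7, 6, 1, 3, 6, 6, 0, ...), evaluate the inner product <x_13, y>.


x_13 = e_13 is the standard basis vector with 1 in position 13.
<x_13, y> = y_13 = 3
As n -> infinity, <x_n, y> -> 0, confirming weak convergence of (x_n) to 0.

3


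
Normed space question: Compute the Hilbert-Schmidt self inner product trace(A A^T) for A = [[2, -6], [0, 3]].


trace(A * A^T) = sum of squares of all entries
= 2^2 + (-6)^2 + 0^2 + 3^2
= 4 + 36 + 0 + 9
= 49

49


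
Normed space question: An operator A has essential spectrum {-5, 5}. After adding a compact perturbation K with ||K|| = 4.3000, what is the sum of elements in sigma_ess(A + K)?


By Weyl's theorem, the essential spectrum is invariant under compact perturbations.
sigma_ess(A + K) = sigma_ess(A) = {-5, 5}
Sum = -5 + 5 = 0

0


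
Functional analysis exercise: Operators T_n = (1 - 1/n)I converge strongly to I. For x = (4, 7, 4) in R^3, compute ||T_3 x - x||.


T_3 x - x = (1 - 1/3)x - x = -x/3
||x|| = sqrt(81) = 9.0000
||T_3 x - x|| = ||x||/3 = 9.0000/3 = 3.0000

3.0000


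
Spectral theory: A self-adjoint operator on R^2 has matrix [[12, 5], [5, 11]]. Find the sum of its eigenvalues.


For a self-adjoint (symmetric) matrix, the eigenvalues are real.
The sum of eigenvalues equals the trace of the matrix.
trace = 12 + 11 = 23

23


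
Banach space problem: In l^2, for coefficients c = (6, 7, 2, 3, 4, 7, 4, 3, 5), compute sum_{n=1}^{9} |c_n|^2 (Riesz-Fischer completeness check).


sum |c_n|^2 = 6^2 + 7^2 + 2^2 + 3^2 + 4^2 + 7^2 + 4^2 + 3^2 + 5^2
= 36 + 49 + 4 + 9 + 16 + 49 + 16 + 9 + 25
= 213

213


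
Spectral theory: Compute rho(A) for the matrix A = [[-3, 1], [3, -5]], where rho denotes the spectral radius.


For a 2x2 matrix, eigenvalues satisfy lambda^2 - (trace)*lambda + det = 0
trace = -3 + -5 = -8
det = -3*-5 - 1*3 = 12
discriminant = (-8)^2 - 4*(12) = 16
spectral radius = max |eigenvalue| = 6.0000

6.0000


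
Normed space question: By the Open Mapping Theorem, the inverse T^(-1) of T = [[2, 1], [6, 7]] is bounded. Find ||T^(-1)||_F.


det(T) = 2*7 - 1*6 = 8
T^(-1) = (1/8) * [[7, -1], [-6, 2]] = [[0.8750, -0.1250], [-0.7500, 0.2500]]
||T^(-1)||_F^2 = 0.8750^2 + (-0.1250)^2 + (-0.7500)^2 + 0.2500^2 = 1.4062
||T^(-1)||_F = sqrt(1.4062) = 1.1859

1.1859


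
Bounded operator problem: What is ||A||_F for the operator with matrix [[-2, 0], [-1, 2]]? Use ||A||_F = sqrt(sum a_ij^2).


||A||_F^2 = sum a_ij^2
= (-2)^2 + 0^2 + (-1)^2 + 2^2
= 4 + 0 + 1 + 4 = 9
||A||_F = sqrt(9) = 3.0000

3.0000


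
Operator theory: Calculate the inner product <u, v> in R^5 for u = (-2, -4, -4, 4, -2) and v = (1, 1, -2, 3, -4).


Computing the standard inner product <u, v> = sum u_i * v_i
= -2*1 + -4*1 + -4*-2 + 4*3 + -2*-4
= -2 + -4 + 8 + 12 + 8
= 22

22


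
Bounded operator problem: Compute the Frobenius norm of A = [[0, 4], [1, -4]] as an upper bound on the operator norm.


||A||_F^2 = sum a_ij^2
= 0^2 + 4^2 + 1^2 + (-4)^2
= 0 + 16 + 1 + 16 = 33
||A||_F = sqrt(33) = 5.7446

5.7446


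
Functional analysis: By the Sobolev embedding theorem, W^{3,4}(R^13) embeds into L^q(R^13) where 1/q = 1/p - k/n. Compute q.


Using the Sobolev embedding formula: 1/q = 1/p - k/n
1/q = 1/4 - 3/13 = 1/52
q = 1/(1/52) = 52

52.0000


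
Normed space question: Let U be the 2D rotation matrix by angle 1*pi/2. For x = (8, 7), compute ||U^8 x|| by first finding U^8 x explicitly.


U is a rotation by theta = 1*pi/2
U^8 = rotation by 8*theta = 8*pi/2 = 0*pi/2 (mod 2*pi)
cos(0*pi/2) = 1.0000, sin(0*pi/2) = 0.0000
U^8 x = (1.0000 * 8 - 0.0000 * 7, 0.0000 * 8 + 1.0000 * 7)
= (8.0000, 7.0000)
||U^8 x|| = sqrt(8.0000^2 + 7.0000^2) = sqrt(113.0000) = 10.6301

10.6301


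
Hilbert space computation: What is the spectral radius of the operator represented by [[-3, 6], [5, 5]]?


For a 2x2 matrix, eigenvalues satisfy lambda^2 - (trace)*lambda + det = 0
trace = -3 + 5 = 2
det = -3*5 - 6*5 = -45
discriminant = 2^2 - 4*(-45) = 184
spectral radius = max |eigenvalue| = 7.7823

7.7823


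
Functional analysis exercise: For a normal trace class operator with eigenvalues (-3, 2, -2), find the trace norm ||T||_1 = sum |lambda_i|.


For a normal operator, singular values equal |eigenvalues|.
Trace norm = sum |lambda_i| = 3 + 2 + 2
= 7

7


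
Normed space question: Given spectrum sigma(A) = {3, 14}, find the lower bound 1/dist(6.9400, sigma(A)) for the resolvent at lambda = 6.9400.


dist(6.9400, {3, 14}) = min(|6.9400 - 3|, |6.9400 - 14|)
= min(3.9400, 7.0600) = 3.9400
Resolvent bound = 1/3.9400 = 0.2538

0.2538


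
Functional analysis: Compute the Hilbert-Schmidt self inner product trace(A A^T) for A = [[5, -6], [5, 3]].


trace(A * A^T) = sum of squares of all entries
= 5^2 + (-6)^2 + 5^2 + 3^2
= 25 + 36 + 25 + 9
= 95

95


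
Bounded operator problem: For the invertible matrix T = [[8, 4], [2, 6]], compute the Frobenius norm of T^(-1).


det(T) = 8*6 - 4*2 = 40
T^(-1) = (1/40) * [[6, -4], [-2, 8]] = [[0.1500, -0.1000], [-0.0500, 0.2000]]
||T^(-1)||_F^2 = 0.1500^2 + (-0.1000)^2 + (-0.0500)^2 + 0.2000^2 = 0.0750
||T^(-1)||_F = sqrt(0.0750) = 0.2739

0.2739


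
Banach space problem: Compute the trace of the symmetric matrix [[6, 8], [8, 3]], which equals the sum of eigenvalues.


For a self-adjoint (symmetric) matrix, the eigenvalues are real.
The sum of eigenvalues equals the trace of the matrix.
trace = 6 + 3 = 9

9


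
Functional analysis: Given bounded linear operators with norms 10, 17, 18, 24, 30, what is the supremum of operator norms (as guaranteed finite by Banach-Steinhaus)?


By the Uniform Boundedness Principle, the supremum of norms is finite.
sup_k ||T_k|| = max(10, 17, 18, 24, 30) = 30

30


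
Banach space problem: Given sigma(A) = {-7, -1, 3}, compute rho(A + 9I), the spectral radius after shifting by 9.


Spectrum of A + 9I = {2, 8, 12}
Spectral radius = max |lambda| over the shifted spectrum
= max(2, 8, 12) = 12

12


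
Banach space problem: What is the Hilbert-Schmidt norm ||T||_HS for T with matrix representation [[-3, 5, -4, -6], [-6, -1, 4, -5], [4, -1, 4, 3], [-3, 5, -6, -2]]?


The Hilbert-Schmidt norm is sqrt(sum of squares of all entries).
Sum of squares = (-3)^2 + 5^2 + (-4)^2 + (-6)^2 + (-6)^2 + (-1)^2 + 4^2 + (-5)^2 + 4^2 + (-1)^2 + 4^2 + 3^2 + (-3)^2 + 5^2 + (-6)^2 + (-2)^2
= 9 + 25 + 16 + 36 + 36 + 1 + 16 + 25 + 16 + 1 + 16 + 9 + 9 + 25 + 36 + 4 = 280
||T||_HS = sqrt(280) = 16.7332

16.7332


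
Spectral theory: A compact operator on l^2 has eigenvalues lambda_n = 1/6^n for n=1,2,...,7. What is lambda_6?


The eigenvalue formula gives lambda_6 = 1/6^6
= 1/46656
= 2.1433e-05

2.1433e-05


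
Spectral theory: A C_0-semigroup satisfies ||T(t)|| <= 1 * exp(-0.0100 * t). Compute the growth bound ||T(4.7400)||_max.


||T(4.7400)|| <= 1 * exp(-0.0100 * 4.7400)
= 1 * exp(-0.0474)
= 1 * 0.9537
= 0.9537

0.9537
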